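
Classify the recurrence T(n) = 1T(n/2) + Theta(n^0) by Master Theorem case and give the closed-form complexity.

Master Theorem for T(n) = 1T(n/2) + O(n^0):

a = 1, b = 2, c = 0
log_b(a) = log_2(1) = 0.0000

Case 2: c = 0 = log_2(1) = 0.0000
T(n) = O(n^0 log n) = O(log n)

For T(n) = 1T(n/2) + O(n^0): log_2(1) = 0.0000. This is Case 2 of the Master Theorem (c = log_b(a), equal work at all levels), giving O(log n).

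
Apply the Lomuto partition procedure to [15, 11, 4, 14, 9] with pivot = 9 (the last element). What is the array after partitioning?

Lomuto partition with pivot = 9:

Initial array: [15, 11, 4, 14, 9]

arr[0]=15 > 9: no swap
arr[1]=11 > 9: no swap
arr[2]=4 <= 9: swap with position 0, array becomes [4, 11, 15, 14, 9]
arr[3]=14 > 9: no swap

Place pivot at position 1: [4, 9, 15, 14, 11]
Pivot position: 1

After partitioning with pivot 9, the array becomes [4, 9, 15, 14, 11]. The pivot is placed at index 1. All elements to the left of the pivot are <= 9, and all elements to the right are > 9.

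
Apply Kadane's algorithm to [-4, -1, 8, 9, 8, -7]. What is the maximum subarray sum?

Using Kadane's algorithm on [-4, -1, 8, 9, 8, -7]:

Scanning through the array:
Position 1 (value -1): max_ending_here = -1, max_so_far = -1
Position 2 (value 8): max_ending_here = 8, max_so_far = 8
Position 3 (value 9): max_ending_here = 17, max_so_far = 17
Position 4 (value 8): max_ending_here = 25, max_so_far = 25
Position 5 (value -7): max_ending_here = 18, max_so_far = 25

Maximum subarray: [8, 9, 8]
Maximum sum: 25

The maximum subarray is [8, 9, 8] with sum 25. This subarray runs from index 2 to index 4.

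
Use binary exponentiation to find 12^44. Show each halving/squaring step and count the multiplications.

Computing 12^44 by squaring (build up from 12^1; each line after the first costs one multiplication):

12^1 = 12
12^2 = (12^1)^2 = 12^2 = 144
12^4 = (12^2)^2 = 144^2 = 20736
12^5 = 12 * 12^4 = 12 * 20736 = 248832
12^10 = (12^5)^2 = 248832^2 = 61917364224
12^11 = 12 * 12^10 = 12 * 61917364224 = 743008370688
12^22 = (12^11)^2 = 743008370688^2 = 552061438912436417593344
12^44 = (12^22)^2 = 552061438912436417593344^2 = 304771832334069766392840191887919236168953102336

Result: 304771832334069766392840191887919236168953102336
Multiplications needed: 7 (7 lines after 12^1)

12^44 = 304771832334069766392840191887919236168953102336. Using exponentiation by squaring, this requires 7 multiplications. The key idea: if the exponent is even, square the half-power; if odd, multiply by the base once.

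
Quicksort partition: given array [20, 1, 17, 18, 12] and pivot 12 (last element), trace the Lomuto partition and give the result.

Lomuto partition with pivot = 12:

Initial array: [20, 1, 17, 18, 12]

arr[0]=20 > 12: no swap
arr[1]=1 <= 12: swap with position 0, array becomes [1, 20, 17, 18, 12]
arr[2]=17 > 12: no swap
arr[3]=18 > 12: no swap

Place pivot at position 1: [1, 12, 17, 18, 20]
Pivot position: 1

After partitioning with pivot 12, the array becomes [1, 12, 17, 18, 20]. The pivot is placed at index 1. All elements to the left of the pivot are <= 12, and all elements to the right are > 12.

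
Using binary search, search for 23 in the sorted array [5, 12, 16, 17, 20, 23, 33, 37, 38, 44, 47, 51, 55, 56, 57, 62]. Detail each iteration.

Binary search for 23 in [5, 12, 16, 17, 20, 23, 33, 37, 38, 44, 47, 51, 55, 56, 57, 62]:

lo=0, hi=15, mid=7, arr[mid]=37 -> 37 > 23, search left half
lo=0, hi=6, mid=3, arr[mid]=17 -> 17 < 23, search right half
lo=4, hi=6, mid=5, arr[mid]=23 -> Found target at index 5!

Binary search finds 23 at index 5 after 3 comparisons. The search repeatedly halves the search space by comparing with the middle element.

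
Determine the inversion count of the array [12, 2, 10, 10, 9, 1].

Finding inversions in [12, 2, 10, 10, 9, 1]:

(0, 1): arr[0]=12 > arr[1]=2
(0, 2): arr[0]=12 > arr[2]=10
(0, 3): arr[0]=12 > arr[3]=10
(0, 4): arr[0]=12 > arr[4]=9
(0, 5): arr[0]=12 > arr[5]=1
(1, 5): arr[1]=2 > arr[5]=1
(2, 4): arr[2]=10 > arr[4]=9
(2, 5): arr[2]=10 > arr[5]=1
(3, 4): arr[3]=10 > arr[4]=9
(3, 5): arr[3]=10 > arr[5]=1
(4, 5): arr[4]=9 > arr[5]=1

Total inversions: 11

The array has 11 inversion(s): (0,1), (0,2), (0,3), (0,4), (0,5), (1,5), (2,4), (2,5), (3,4), (3,5), (4,5). Each pair (i,j) satisfies i < j and arr[i] > arr[j].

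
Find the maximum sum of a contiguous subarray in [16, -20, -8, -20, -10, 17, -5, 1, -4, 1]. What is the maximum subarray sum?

Using Kadane's algorithm on [16, -20, -8, -20, -10, 17, -5, 1, -4, 1]:

Scanning through the array:
Position 1 (value -20): max_ending_here = -4, max_so_far = 16
Position 2 (value -8): max_ending_here = -8, max_so_far = 16
Position 3 (value -20): max_ending_here = -20, max_so_far = 16
Position 4 (value -10): max_ending_here = -10, max_so_far = 16
Position 5 (value 17): max_ending_here = 17, max_so_far = 17
Position 6 (value -5): max_ending_here = 12, max_so_far = 17
Position 7 (value 1): max_ending_here = 13, max_so_far = 17
Position 8 (value -4): max_ending_here = 9, max_so_far = 17
Position 9 (value 1): max_ending_here = 10, max_so_far = 17

Maximum subarray: [17]
Maximum sum: 17

The maximum subarray is [17] with sum 17. This subarray runs from index 5 to index 5.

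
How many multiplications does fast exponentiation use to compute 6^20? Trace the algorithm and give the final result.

Computing 6^20 by squaring (build up from 6^1; each line after the first costs one multiplication):

6^1 = 6
6^2 = (6^1)^2 = 6^2 = 36
6^4 = (6^2)^2 = 36^2 = 1296
6^5 = 6 * 6^4 = 6 * 1296 = 7776
6^10 = (6^5)^2 = 7776^2 = 60466176
6^20 = (6^10)^2 = 60466176^2 = 3656158440062976

Result: 3656158440062976
Multiplications needed: 5 (5 lines after 6^1)

6^20 = 3656158440062976. Using exponentiation by squaring, this requires 5 multiplications. The key idea: if the exponent is even, square the half-power; if odd, multiply by the base once.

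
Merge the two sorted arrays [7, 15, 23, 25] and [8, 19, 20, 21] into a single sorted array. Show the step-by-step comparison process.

Merging process:

Compare 7 vs 8: take 7 from left. Merged: [7]
Compare 15 vs 8: take 8 from right. Merged: [7, 8]
Compare 15 vs 19: take 15 from left. Merged: [7, 8, 15]
Compare 23 vs 19: take 19 from right. Merged: [7, 8, 15, 19]
Compare 23 vs 20: take 20 from right. Merged: [7, 8, 15, 19, 20]
Compare 23 vs 21: take 21 from right. Merged: [7, 8, 15, 19, 20, 21]
Append remaining from left: [23, 25]. Merged: [7, 8, 15, 19, 20, 21, 23, 25]

Final merged array: [7, 8, 15, 19, 20, 21, 23, 25]
Total comparisons: 6

The merged array is [7, 8, 15, 19, 20, 21, 23, 25], requiring 6 comparisons. The merge step runs in O(n) time where n is the total number of elements.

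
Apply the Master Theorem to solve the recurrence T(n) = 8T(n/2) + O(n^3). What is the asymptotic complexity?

Master Theorem for T(n) = 8T(n/2) + O(n^3):

a = 8, b = 2, c = 3
log_b(a) = log_2(8) = 3.0000

Case 2: c = 3 = log_2(8) = 3.0000
T(n) = O(n^3 log n) = O(n^3 log n)

For T(n) = 8T(n/2) + O(n^3): log_2(8) = 3.0000. This is Case 2 of the Master Theorem (c = log_b(a), equal work at all levels), giving O(n^3 log n).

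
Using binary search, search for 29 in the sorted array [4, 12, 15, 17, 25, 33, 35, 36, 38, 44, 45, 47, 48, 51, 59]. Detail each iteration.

Binary search for 29 in [4, 12, 15, 17, 25, 33, 35, 36, 38, 44, 45, 47, 48, 51, 59]:

lo=0, hi=14, mid=7, arr[mid]=36 -> 36 > 29, search left half
lo=0, hi=6, mid=3, arr[mid]=17 -> 17 < 29, search right half
lo=4, hi=6, mid=5, arr[mid]=33 -> 33 > 29, search left half
lo=4, hi=4, mid=4, arr[mid]=25 -> 25 < 29, search right half
lo=5 > hi=4, target 29 not found

Binary search determines that 29 is not in the array after 4 comparisons. The search space was exhausted without finding the target.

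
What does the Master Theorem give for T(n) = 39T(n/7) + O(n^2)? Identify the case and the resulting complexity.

Master Theorem for T(n) = 39T(n/7) + O(n^2):

a = 39, b = 7, c = 2
log_b(a) = log_7(39) = 1.8827

Case 3: c = 2 > log_7(39) = 1.8827
T(n) = O(n^2) = O(n^2)

For T(n) = 39T(n/7) + O(n^2): log_7(39) = 1.8827. This is Case 3 of the Master Theorem (c > log_b(a), work dominated by root), giving O(n^2).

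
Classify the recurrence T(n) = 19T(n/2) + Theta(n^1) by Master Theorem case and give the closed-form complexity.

Master Theorem for T(n) = 19T(n/2) + O(n^1):

a = 19, b = 2, c = 1
log_b(a) = log_2(19) = 4.2479

Case 1: c = 1 < log_2(19) = 4.2479
T(n) = O(n^(log_2 19))

For T(n) = 19T(n/2) + O(n^1): log_2(19) = 4.2479. This is Case 1 of the Master Theorem (c < log_b(a), work dominated by leaves), giving O(n^(log_2 19)).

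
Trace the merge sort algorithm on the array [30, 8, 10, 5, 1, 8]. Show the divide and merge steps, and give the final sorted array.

Merge sort trace:

Split: [30, 8, 10, 5, 1, 8] -> [30, 8, 10] and [5, 1, 8]
  Split: [30, 8, 10] -> [30] and [8, 10]
    Split: [8, 10] -> [8] and [10]
    Merge: [8] + [10] -> [8, 10]
  Merge: [30] + [8, 10] -> [8, 10, 30]
  Split: [5, 1, 8] -> [5] and [1, 8]
    Split: [1, 8] -> [1] and [8]
    Merge: [1] + [8] -> [1, 8]
  Merge: [5] + [1, 8] -> [1, 5, 8]
Merge: [8, 10, 30] + [1, 5, 8] -> [1, 5, 8, 8, 10, 30]

Final sorted array: [1, 5, 8, 8, 10, 30]

The merge sort proceeds by recursively splitting the array and merging sorted halves.
After all merges, the sorted array is [1, 5, 8, 8, 10, 30].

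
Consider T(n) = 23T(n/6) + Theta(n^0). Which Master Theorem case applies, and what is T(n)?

Master Theorem for T(n) = 23T(n/6) + O(n^0):

a = 23, b = 6, c = 0
log_b(a) = log_6(23) = 1.7500

Case 1: c = 0 < log_6(23) = 1.7500
T(n) = O(n^(log_6 23))

For T(n) = 23T(n/6) + O(n^0): log_6(23) = 1.7500. This is Case 1 of the Master Theorem (c < log_b(a), work dominated by leaves), giving O(n^(log_6 23)).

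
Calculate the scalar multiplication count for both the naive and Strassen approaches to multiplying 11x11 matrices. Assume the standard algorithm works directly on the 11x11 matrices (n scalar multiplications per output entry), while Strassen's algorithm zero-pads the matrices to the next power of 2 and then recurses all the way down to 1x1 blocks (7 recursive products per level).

Matrix multiplication for 11x11 matrices:

Strassen's algorithm requires power-of-2 dimensions. Pad 11x11 to 16x16 (next power of 2).

Standard algorithm: 11^3 = 1331 multiplications
Strassen's algorithm: 7^(log2(16)) = 7^4 = 2401 multiplications
Difference: 1331 - 2401 = -1070 (Strassen uses MORE here due to padding overhead — for small or just-over-power-of-2 n, padding can outweigh the per-level savings)

Standard: 1331 multiplications (11^3). Strassen: 2401 multiplications (7^4, after padding to 16x16). Strassen reduces 8 recursive multiplications to 7 at each level.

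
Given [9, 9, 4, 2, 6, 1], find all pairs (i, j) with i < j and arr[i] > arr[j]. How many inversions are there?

Finding inversions in [9, 9, 4, 2, 6, 1]:

(0, 2): arr[0]=9 > arr[2]=4
(0, 3): arr[0]=9 > arr[3]=2
(0, 4): arr[0]=9 > arr[4]=6
(0, 5): arr[0]=9 > arr[5]=1
(1, 2): arr[1]=9 > arr[2]=4
(1, 3): arr[1]=9 > arr[3]=2
(1, 4): arr[1]=9 > arr[4]=6
(1, 5): arr[1]=9 > arr[5]=1
(2, 3): arr[2]=4 > arr[3]=2
(2, 5): arr[2]=4 > arr[5]=1
(3, 5): arr[3]=2 > arr[5]=1
(4, 5): arr[4]=6 > arr[5]=1

Total inversions: 12

The array has 12 inversion(s): (0,2), (0,3), (0,4), (0,5), (1,2), (1,3), (1,4), (1,5), (2,3), (2,5), (3,5), (4,5). Each pair (i,j) satisfies i < j and arr[i] > arr[j].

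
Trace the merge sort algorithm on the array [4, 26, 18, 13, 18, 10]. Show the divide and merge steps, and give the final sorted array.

Merge sort trace:

Split: [4, 26, 18, 13, 18, 10] -> [4, 26, 18] and [13, 18, 10]
  Split: [4, 26, 18] -> [4] and [26, 18]
    Split: [26, 18] -> [26] and [18]
    Merge: [26] + [18] -> [18, 26]
  Merge: [4] + [18, 26] -> [4, 18, 26]
  Split: [13, 18, 10] -> [13] and [18, 10]
    Split: [18, 10] -> [18] and [10]
    Merge: [18] + [10] -> [10, 18]
  Merge: [13] + [10, 18] -> [10, 13, 18]
Merge: [4, 18, 26] + [10, 13, 18] -> [4, 10, 13, 18, 18, 26]

Final sorted array: [4, 10, 13, 18, 18, 26]

The merge sort proceeds by recursively splitting the array and merging sorted halves.
After all merges, the sorted array is [4, 10, 13, 18, 18, 26].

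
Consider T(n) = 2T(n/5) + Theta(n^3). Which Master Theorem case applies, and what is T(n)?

Master Theorem for T(n) = 2T(n/5) + O(n^3):

a = 2, b = 5, c = 3
log_b(a) = log_5(2) = 0.4307

Case 3: c = 3 > log_5(2) = 0.4307
T(n) = O(n^3) = O(n^3)

For T(n) = 2T(n/5) + O(n^3): log_5(2) = 0.4307. This is Case 3 of the Master Theorem (c > log_b(a), work dominated by root), giving O(n^3).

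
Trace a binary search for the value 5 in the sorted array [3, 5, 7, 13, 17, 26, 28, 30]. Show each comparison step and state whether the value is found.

Binary search for 5 in [3, 5, 7, 13, 17, 26, 28, 30]:

lo=0, hi=7, mid=3, arr[mid]=13 -> 13 > 5, search left half
lo=0, hi=2, mid=1, arr[mid]=5 -> Found target at index 1!

Binary search finds 5 at index 1 after 2 comparisons. The search repeatedly halves the search space by comparing with the middle element.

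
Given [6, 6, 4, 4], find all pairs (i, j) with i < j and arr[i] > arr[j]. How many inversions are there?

Finding inversions in [6, 6, 4, 4]:

(0, 2): arr[0]=6 > arr[2]=4
(0, 3): arr[0]=6 > arr[3]=4
(1, 2): arr[1]=6 > arr[2]=4
(1, 3): arr[1]=6 > arr[3]=4

Total inversions: 4

The array has 4 inversion(s): (0,2), (0,3), (1,2), (1,3). Each pair (i,j) satisfies i < j and arr[i] > arr[j].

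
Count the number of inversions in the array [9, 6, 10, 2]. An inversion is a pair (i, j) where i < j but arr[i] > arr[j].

Finding inversions in [9, 6, 10, 2]:

(0, 1): arr[0]=9 > arr[1]=6
(0, 3): arr[0]=9 > arr[3]=2
(1, 3): arr[1]=6 > arr[3]=2
(2, 3): arr[2]=10 > arr[3]=2

Total inversions: 4

The array has 4 inversion(s): (0,1), (0,3), (1,3), (2,3). Each pair (i,j) satisfies i < j and arr[i] > arr[j].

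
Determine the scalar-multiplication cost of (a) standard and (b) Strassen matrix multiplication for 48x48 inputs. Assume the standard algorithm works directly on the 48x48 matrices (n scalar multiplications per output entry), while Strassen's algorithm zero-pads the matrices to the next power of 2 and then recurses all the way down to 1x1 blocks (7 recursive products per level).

Matrix multiplication for 48x48 matrices:

Strassen's algorithm requires power-of-2 dimensions. Pad 48x48 to 64x64 (next power of 2).

Standard algorithm: 48^3 = 110592 multiplications
Strassen's algorithm: 7^(log2(64)) = 7^6 = 117649 multiplications
Difference: 110592 - 117649 = -7057 (Strassen uses MORE here due to padding overhead — for small or just-over-power-of-2 n, padding can outweigh the per-level savings)

Standard: 110592 multiplications (48^3). Strassen: 117649 multiplications (7^6, after padding to 64x64). Strassen reduces 8 recursive multiplications to 7 at each level.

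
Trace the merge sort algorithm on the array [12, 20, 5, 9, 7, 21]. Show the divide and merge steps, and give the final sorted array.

Merge sort trace:

Split: [12, 20, 5, 9, 7, 21] -> [12, 20, 5] and [9, 7, 21]
  Split: [12, 20, 5] -> [12] and [20, 5]
    Split: [20, 5] -> [20] and [5]
    Merge: [20] + [5] -> [5, 20]
  Merge: [12] + [5, 20] -> [5, 12, 20]
  Split: [9, 7, 21] -> [9] and [7, 21]
    Split: [7, 21] -> [7] and [21]
    Merge: [7] + [21] -> [7, 21]
  Merge: [9] + [7, 21] -> [7, 9, 21]
Merge: [5, 12, 20] + [7, 9, 21] -> [5, 7, 9, 12, 20, 21]

Final sorted array: [5, 7, 9, 12, 20, 21]

The merge sort proceeds by recursively splitting the array and merging sorted halves.
After all merges, the sorted array is [5, 7, 9, 12, 20, 21].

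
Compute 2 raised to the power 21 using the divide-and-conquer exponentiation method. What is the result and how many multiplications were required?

Computing 2^21 by squaring (build up from 2^1; each line after the first costs one multiplication):

2^1 = 2
2^2 = (2^1)^2 = 2^2 = 4
2^4 = (2^2)^2 = 4^2 = 16
2^5 = 2 * 2^4 = 2 * 16 = 32
2^10 = (2^5)^2 = 32^2 = 1024
2^20 = (2^10)^2 = 1024^2 = 1048576
2^21 = 2 * 2^20 = 2 * 1048576 = 2097152

Result: 2097152
Multiplications needed: 6 (6 lines after 2^1)

2^21 = 2097152. Using exponentiation by squaring, this requires 6 multiplications. The key idea: if the exponent is even, square the half-power; if odd, multiply by the base once.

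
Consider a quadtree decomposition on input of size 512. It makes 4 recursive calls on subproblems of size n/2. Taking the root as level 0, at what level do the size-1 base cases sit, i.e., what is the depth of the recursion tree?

For divide and conquer with division factor 2:

Problem sizes at each level:
Level 0: 512
Level 1: 256
Level 2: 128
Level 3: 64
Level 4: 32
Level 5: 16
Level 6: 8
Level 7: 4
Level 8: 2
Level 9: 1

The root is level 0 and the size-1 base case is level 9 (the tree spans levels 0 through 9, i.e. 10 levels counting the root), so the depth is the number of divisions: log_2(512) = 9

The recursion tree depth is log_2(512) = 9. At each level, the problem size is divided by 2, so it takes 9 divisions to reduce to a base case of size 1. The algorithm makes 4 recursive calls at each level.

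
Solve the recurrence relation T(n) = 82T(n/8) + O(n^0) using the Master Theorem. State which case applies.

Master Theorem for T(n) = 82T(n/8) + O(n^0):

a = 82, b = 8, c = 0
log_b(a) = log_8(82) = 2.1192

Case 1: c = 0 < log_8(82) = 2.1192
T(n) = O(n^(log_8 82))

For T(n) = 82T(n/8) + O(n^0): log_8(82) = 2.1192. This is Case 1 of the Master Theorem (c < log_b(a), work dominated by leaves), giving O(n^(log_8 82)).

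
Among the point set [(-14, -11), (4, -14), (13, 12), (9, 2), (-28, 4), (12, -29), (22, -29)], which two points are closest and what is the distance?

Computing all pairwise distances among 7 points:

d((-14, -11), (4, -14)) = 18.2483
d((-14, -11), (13, 12)) = 35.4683
d((-14, -11), (9, 2)) = 26.4197
d((-14, -11), (-28, 4)) = 20.5183
d((-14, -11), (12, -29)) = 31.6228
d((-14, -11), (22, -29)) = 40.2492
d((4, -14), (13, 12)) = 27.5136
d((4, -14), (9, 2)) = 16.7631
d((4, -14), (-28, 4)) = 36.7151
d((4, -14), (12, -29)) = 17.0
d((4, -14), (22, -29)) = 23.4307
d((13, 12), (9, 2)) = 10.7703
d((13, 12), (-28, 4)) = 41.7732
d((13, 12), (12, -29)) = 41.0122
d((13, 12), (22, -29)) = 41.9762
d((9, 2), (-28, 4)) = 37.054
d((9, 2), (12, -29)) = 31.1448
d((9, 2), (22, -29)) = 33.6155
d((-28, 4), (12, -29)) = 51.8556
d((-28, 4), (22, -29)) = 59.9083
d((12, -29), (22, -29)) = 10.0 <-- minimum

Closest pair: (12, -29) and (22, -29) with distance 10.0

The closest pair is (12, -29) and (22, -29) with Euclidean distance 10.0. For 7 points, brute-force pairwise comparison is shown above. For large n, the divide-and-conquer algorithm (sort by x, recurse on halves, check the dividing strip) achieves O(n log n).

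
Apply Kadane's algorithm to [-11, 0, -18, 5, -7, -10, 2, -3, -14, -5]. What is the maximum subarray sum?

Using Kadane's algorithm on [-11, 0, -18, 5, -7, -10, 2, -3, -14, -5]:

Scanning through the array:
Position 1 (value 0): max_ending_here = 0, max_so_far = 0
Position 2 (value -18): max_ending_here = -18, max_so_far = 0
Position 3 (value 5): max_ending_here = 5, max_so_far = 5
Position 4 (value -7): max_ending_here = -2, max_so_far = 5
Position 5 (value -10): max_ending_here = -10, max_so_far = 5
Position 6 (value 2): max_ending_here = 2, max_so_far = 5
Position 7 (value -3): max_ending_here = -1, max_so_far = 5
Position 8 (value -14): max_ending_here = -14, max_so_far = 5
Position 9 (value -5): max_ending_here = -5, max_so_far = 5

Maximum subarray: [5]
Maximum sum: 5

The maximum subarray is [5] with sum 5. This subarray runs from index 3 to index 3.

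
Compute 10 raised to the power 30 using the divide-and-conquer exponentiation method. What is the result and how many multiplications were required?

Computing 10^30 by squaring (build up from 10^1; each line after the first costs one multiplication):

10^1 = 10
10^2 = (10^1)^2 = 10^2 = 100
10^3 = 10 * 10^2 = 10 * 100 = 1000
10^6 = (10^3)^2 = 1000^2 = 1000000
10^7 = 10 * 10^6 = 10 * 1000000 = 10000000
10^14 = (10^7)^2 = 10000000^2 = 100000000000000
10^15 = 10 * 10^14 = 10 * 100000000000000 = 1000000000000000
10^30 = (10^15)^2 = 1000000000000000^2 = 1000000000000000000000000000000

Result: 1000000000000000000000000000000
Multiplications needed: 7 (7 lines after 10^1)

10^30 = 1000000000000000000000000000000. Using exponentiation by squaring, this requires 7 multiplications. The key idea: if the exponent is even, square the half-power; if odd, multiply by the base once.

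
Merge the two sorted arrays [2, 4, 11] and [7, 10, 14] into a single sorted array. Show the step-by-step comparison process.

Merging process:

Compare 2 vs 7: take 2 from left. Merged: [2]
Compare 4 vs 7: take 4 from left. Merged: [2, 4]
Compare 11 vs 7: take 7 from right. Merged: [2, 4, 7]
Compare 11 vs 10: take 10 from right. Merged: [2, 4, 7, 10]
Compare 11 vs 14: take 11 from left. Merged: [2, 4, 7, 10, 11]
Append remaining from right: [14]. Merged: [2, 4, 7, 10, 11, 14]

Final merged array: [2, 4, 7, 10, 11, 14]
Total comparisons: 5

The merged array is [2, 4, 7, 10, 11, 14], requiring 5 comparisons. The merge step runs in O(n) time where n is the total number of elements.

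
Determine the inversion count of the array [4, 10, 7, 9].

Finding inversions in [4, 10, 7, 9]:

(1, 2): arr[1]=10 > arr[2]=7
(1, 3): arr[1]=10 > arr[3]=9

Total inversions: 2

The array has 2 inversion(s): (1,2), (1,3). Each pair (i,j) satisfies i < j and arr[i] > arr[j].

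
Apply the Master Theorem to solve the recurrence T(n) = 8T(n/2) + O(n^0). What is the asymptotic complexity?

Master Theorem for T(n) = 8T(n/2) + O(n^0):

a = 8, b = 2, c = 0
log_b(a) = log_2(8) = 3.0000

Case 1: c = 0 < log_2(8) = 3.0000
T(n) = O(n^(log_2 8)) = O(n^3)

For T(n) = 8T(n/2) + O(n^0): log_2(8) = 3.0000. This is Case 1 of the Master Theorem (c < log_b(a), work dominated by leaves), giving O(n^3).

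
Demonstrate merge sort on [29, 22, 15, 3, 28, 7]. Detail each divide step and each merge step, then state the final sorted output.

Merge sort trace:

Split: [29, 22, 15, 3, 28, 7] -> [29, 22, 15] and [3, 28, 7]
  Split: [29, 22, 15] -> [29] and [22, 15]
    Split: [22, 15] -> [22] and [15]
    Merge: [22] + [15] -> [15, 22]
  Merge: [29] + [15, 22] -> [15, 22, 29]
  Split: [3, 28, 7] -> [3] and [28, 7]
    Split: [28, 7] -> [28] and [7]
    Merge: [28] + [7] -> [7, 28]
  Merge: [3] + [7, 28] -> [3, 7, 28]
Merge: [15, 22, 29] + [3, 7, 28] -> [3, 7, 15, 22, 28, 29]

Final sorted array: [3, 7, 15, 22, 28, 29]

The merge sort proceeds by recursively splitting the array and merging sorted halves.
After all merges, the sorted array is [3, 7, 15, 22, 28, 29].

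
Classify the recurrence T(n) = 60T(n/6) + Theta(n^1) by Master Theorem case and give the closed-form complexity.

Master Theorem for T(n) = 60T(n/6) + O(n^1):

a = 60, b = 6, c = 1
log_b(a) = log_6(60) = 2.2851

Case 1: c = 1 < log_6(60) = 2.2851
T(n) = O(n^(log_6 60))

For T(n) = 60T(n/6) + O(n^1): log_6(60) = 2.2851. This is Case 1 of the Master Theorem (c < log_b(a), work dominated by leaves), giving O(n^(log_6 60)).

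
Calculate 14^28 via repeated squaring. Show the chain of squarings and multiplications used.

Computing 14^28 by squaring (build up from 14^1; each line after the first costs one multiplication):

14^1 = 14
14^2 = (14^1)^2 = 14^2 = 196
14^3 = 14 * 14^2 = 14 * 196 = 2744
14^6 = (14^3)^2 = 2744^2 = 7529536
14^7 = 14 * 14^6 = 14 * 7529536 = 105413504
14^14 = (14^7)^2 = 105413504^2 = 11112006825558016
14^28 = (14^14)^2 = 11112006825558016^2 = 123476695691247935826229781856256

Result: 123476695691247935826229781856256
Multiplications needed: 6 (6 lines after 14^1)

14^28 = 123476695691247935826229781856256. Using exponentiation by squaring, this requires 6 multiplications. The key idea: if the exponent is even, square the half-power; if odd, multiply by the base once.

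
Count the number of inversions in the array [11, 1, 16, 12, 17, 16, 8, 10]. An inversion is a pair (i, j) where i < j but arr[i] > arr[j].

Finding inversions in [11, 1, 16, 12, 17, 16, 8, 10]:

(0, 1): arr[0]=11 > arr[1]=1
(0, 6): arr[0]=11 > arr[6]=8
(0, 7): arr[0]=11 > arr[7]=10
(2, 3): arr[2]=16 > arr[3]=12
(2, 6): arr[2]=16 > arr[6]=8
(2, 7): arr[2]=16 > arr[7]=10
(3, 6): arr[3]=12 > arr[6]=8
(3, 7): arr[3]=12 > arr[7]=10
(4, 5): arr[4]=17 > arr[5]=16
(4, 6): arr[4]=17 > arr[6]=8
(4, 7): arr[4]=17 > arr[7]=10
(5, 6): arr[5]=16 > arr[6]=8
(5, 7): arr[5]=16 > arr[7]=10

Total inversions: 13

The array has 13 inversion(s): (0,1), (0,6), (0,7), (2,3), (2,6), (2,7), (3,6), (3,7), (4,5), (4,6), (4,7), (5,6), (5,7). Each pair (i,j) satisfies i < j and arr[i] > arr[j].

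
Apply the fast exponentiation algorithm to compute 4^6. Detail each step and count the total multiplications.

Computing 4^6 by squaring (build up from 4^1; each line after the first costs one multiplication):

4^1 = 4
4^2 = (4^1)^2 = 4^2 = 16
4^3 = 4 * 4^2 = 4 * 16 = 64
4^6 = (4^3)^2 = 64^2 = 4096

Result: 4096
Multiplications needed: 3 (3 lines after 4^1)

4^6 = 4096. Using exponentiation by squaring, this requires 3 multiplications. The key idea: if the exponent is even, square the half-power; if odd, multiply by the base once.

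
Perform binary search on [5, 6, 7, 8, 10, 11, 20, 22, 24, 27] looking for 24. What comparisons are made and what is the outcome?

Binary search for 24 in [5, 6, 7, 8, 10, 11, 20, 22, 24, 27]:

lo=0, hi=9, mid=4, arr[mid]=10 -> 10 < 24, search right half
lo=5, hi=9, mid=7, arr[mid]=22 -> 22 < 24, search right half
lo=8, hi=9, mid=8, arr[mid]=24 -> Found target at index 8!

Binary search finds 24 at index 8 after 3 comparisons. The search repeatedly halves the search space by comparing with the middle element.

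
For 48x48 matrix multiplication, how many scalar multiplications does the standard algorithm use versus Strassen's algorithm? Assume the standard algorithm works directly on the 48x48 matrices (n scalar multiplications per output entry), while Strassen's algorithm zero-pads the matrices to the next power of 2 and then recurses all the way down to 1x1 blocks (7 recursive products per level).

Matrix multiplication for 48x48 matrices:

Strassen's algorithm requires power-of-2 dimensions. Pad 48x48 to 64x64 (next power of 2).

Standard algorithm: 48^3 = 110592 multiplications
Strassen's algorithm: 7^(log2(64)) = 7^6 = 117649 multiplications
Difference: 110592 - 117649 = -7057 (Strassen uses MORE here due to padding overhead — for small or just-over-power-of-2 n, padding can outweigh the per-level savings)

Standard: 110592 multiplications (48^3). Strassen: 117649 multiplications (7^6, after padding to 64x64). Strassen reduces 8 recursive multiplications to 7 at each level.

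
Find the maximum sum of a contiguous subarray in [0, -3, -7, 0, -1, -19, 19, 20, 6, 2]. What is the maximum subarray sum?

Using Kadane's algorithm on [0, -3, -7, 0, -1, -19, 19, 20, 6, 2]:

Scanning through the array:
Position 1 (value -3): max_ending_here = -3, max_so_far = 0
Position 2 (value -7): max_ending_here = -7, max_so_far = 0
Position 3 (value 0): max_ending_here = 0, max_so_far = 0
Position 4 (value -1): max_ending_here = -1, max_so_far = 0
Position 5 (value -19): max_ending_here = -19, max_so_far = 0
Position 6 (value 19): max_ending_here = 19, max_so_far = 19
Position 7 (value 20): max_ending_here = 39, max_so_far = 39
Position 8 (value 6): max_ending_here = 45, max_so_far = 45
Position 9 (value 2): max_ending_here = 47, max_so_far = 47

Maximum subarray: [19, 20, 6, 2]
Maximum sum: 47

The maximum subarray is [19, 20, 6, 2] with sum 47. This subarray runs from index 6 to index 9.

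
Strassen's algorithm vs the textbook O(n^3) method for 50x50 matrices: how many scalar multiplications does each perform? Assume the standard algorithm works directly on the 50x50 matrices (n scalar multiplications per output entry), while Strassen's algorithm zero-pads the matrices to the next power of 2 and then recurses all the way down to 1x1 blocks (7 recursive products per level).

Matrix multiplication for 50x50 matrices:

Strassen's algorithm requires power-of-2 dimensions. Pad 50x50 to 64x64 (next power of 2).

Standard algorithm: 50^3 = 125000 multiplications
Strassen's algorithm: 7^(log2(64)) = 7^6 = 117649 multiplications
Savings: 125000 - 117649 = 7351 multiplications

Standard: 125000 multiplications (50^3). Strassen: 117649 multiplications (7^6, after padding to 64x64). Strassen reduces 8 recursive multiplications to 7 at each level.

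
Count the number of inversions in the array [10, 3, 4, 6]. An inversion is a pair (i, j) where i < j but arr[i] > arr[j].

Finding inversions in [10, 3, 4, 6]:

(0, 1): arr[0]=10 > arr[1]=3
(0, 2): arr[0]=10 > arr[2]=4
(0, 3): arr[0]=10 > arr[3]=6

Total inversions: 3

The array has 3 inversion(s): (0,1), (0,2), (0,3). Each pair (i,j) satisfies i < j and arr[i] > arr[j].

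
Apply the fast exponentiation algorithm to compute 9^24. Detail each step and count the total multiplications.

Computing 9^24 by squaring (build up from 9^1; each line after the first costs one multiplication):

9^1 = 9
9^2 = (9^1)^2 = 9^2 = 81
9^3 = 9 * 9^2 = 9 * 81 = 729
9^6 = (9^3)^2 = 729^2 = 531441
9^12 = (9^6)^2 = 531441^2 = 282429536481
9^24 = (9^12)^2 = 282429536481^2 = 79766443076872509863361

Result: 79766443076872509863361
Multiplications needed: 5 (5 lines after 9^1)

9^24 = 79766443076872509863361. Using exponentiation by squaring, this requires 5 multiplications. The key idea: if the exponent is even, square the half-power; if odd, multiply by the base once.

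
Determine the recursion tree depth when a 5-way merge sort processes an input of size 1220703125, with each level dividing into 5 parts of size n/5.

For divide and conquer with division factor 5:

Problem sizes at each level:
Level 0: 1220703125
Level 1: 244140625
Level 2: 48828125
Level 3: 9765625
Level 4: 1953125
Level 5: 390625
Level 6: 78125
Level 7: 15625
Level 8: 3125
Level 9: 625
Level 10: 125
Level 11: 25
Level 12: 5
Level 13: 1

The root is level 0 and the size-1 base case is level 13 (the tree spans levels 0 through 13, i.e. 14 levels counting the root), so the depth is the number of divisions: log_5(1220703125) = 13

The recursion tree depth is log_5(1220703125) = 13. At each level, the problem size is divided by 5, so it takes 13 divisions to reduce to a base case of size 1. The algorithm makes 5 recursive calls at each level.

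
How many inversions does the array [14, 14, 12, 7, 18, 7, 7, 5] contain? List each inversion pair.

Finding inversions in [14, 14, 12, 7, 18, 7, 7, 5]:

(0, 2): arr[0]=14 > arr[2]=12
(0, 3): arr[0]=14 > arr[3]=7
(0, 5): arr[0]=14 > arr[5]=7
(0, 6): arr[0]=14 > arr[6]=7
(0, 7): arr[0]=14 > arr[7]=5
(1, 2): arr[1]=14 > arr[2]=12
(1, 3): arr[1]=14 > arr[3]=7
(1, 5): arr[1]=14 > arr[5]=7
(1, 6): arr[1]=14 > arr[6]=7
(1, 7): arr[1]=14 > arr[7]=5
(2, 3): arr[2]=12 > arr[3]=7
(2, 5): arr[2]=12 > arr[5]=7
(2, 6): arr[2]=12 > arr[6]=7
(2, 7): arr[2]=12 > arr[7]=5
(3, 7): arr[3]=7 > arr[7]=5
(4, 5): arr[4]=18 > arr[5]=7
(4, 6): arr[4]=18 > arr[6]=7
(4, 7): arr[4]=18 > arr[7]=5
(5, 7): arr[5]=7 > arr[7]=5
(6, 7): arr[6]=7 > arr[7]=5

Total inversions: 20

The array has 20 inversion(s): (0,2), (0,3), (0,5), (0,6), (0,7), (1,2), (1,3), (1,5), (1,6), (1,7), (2,3), (2,5), (2,6), (2,7), (3,7), (4,5), (4,6), (4,7), (5,7), (6,7). Each pair (i,j) satisfies i < j and arr[i] > arr[j].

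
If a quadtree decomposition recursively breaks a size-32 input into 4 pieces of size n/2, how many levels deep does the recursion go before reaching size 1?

For divide and conquer with division factor 2:

Problem sizes at each level:
Level 0: 32
Level 1: 16
Level 2: 8
Level 3: 4
Level 4: 2
Level 5: 1

The root is level 0 and the size-1 base case is level 5 (the tree spans levels 0 through 5, i.e. 6 levels counting the root), so the depth is the number of divisions: log_2(32) = 5

The recursion tree depth is log_2(32) = 5. At each level, the problem size is divided by 2, so it takes 5 divisions to reduce to a base case of size 1. The algorithm makes 4 recursive calls at each level.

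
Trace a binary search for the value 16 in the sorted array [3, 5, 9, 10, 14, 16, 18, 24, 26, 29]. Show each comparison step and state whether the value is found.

Binary search for 16 in [3, 5, 9, 10, 14, 16, 18, 24, 26, 29]:

lo=0, hi=9, mid=4, arr[mid]=14 -> 14 < 16, search right half
lo=5, hi=9, mid=7, arr[mid]=24 -> 24 > 16, search left half
lo=5, hi=6, mid=5, arr[mid]=16 -> Found target at index 5!

Binary search finds 16 at index 5 after 3 comparisons. The search repeatedly halves the search space by comparing with the middle element.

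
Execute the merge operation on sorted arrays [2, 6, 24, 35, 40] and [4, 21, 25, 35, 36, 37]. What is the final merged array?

Merging process:

Compare 2 vs 4: take 2 from left. Merged: [2]
Compare 6 vs 4: take 4 from right. Merged: [2, 4]
Compare 6 vs 21: take 6 from left. Merged: [2, 4, 6]
Compare 24 vs 21: take 21 from right. Merged: [2, 4, 6, 21]
Compare 24 vs 25: take 24 from left. Merged: [2, 4, 6, 21, 24]
Compare 35 vs 25: take 25 from right. Merged: [2, 4, 6, 21, 24, 25]
Compare 35 vs 35: take 35 from left. Merged: [2, 4, 6, 21, 24, 25, 35]
Compare 40 vs 35: take 35 from right. Merged: [2, 4, 6, 21, 24, 25, 35, 35]
Compare 40 vs 36: take 36 from right. Merged: [2, 4, 6, 21, 24, 25, 35, 35, 36]
Compare 40 vs 37: take 37 from right. Merged: [2, 4, 6, 21, 24, 25, 35, 35, 36, 37]
Append remaining from left: [40]. Merged: [2, 4, 6, 21, 24, 25, 35, 35, 36, 37, 40]

Final merged array: [2, 4, 6, 21, 24, 25, 35, 35, 36, 37, 40]
Total comparisons: 10

The merged array is [2, 4, 6, 21, 24, 25, 35, 35, 36, 37, 40], requiring 10 comparisons. The merge step runs in O(n) time where n is the total number of elements.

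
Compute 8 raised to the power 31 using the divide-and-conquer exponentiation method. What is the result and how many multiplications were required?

Computing 8^31 by squaring (build up from 8^1; each line after the first costs one multiplication):

8^1 = 8
8^2 = (8^1)^2 = 8^2 = 64
8^3 = 8 * 8^2 = 8 * 64 = 512
8^6 = (8^3)^2 = 512^2 = 262144
8^7 = 8 * 8^6 = 8 * 262144 = 2097152
8^14 = (8^7)^2 = 2097152^2 = 4398046511104
8^15 = 8 * 8^14 = 8 * 4398046511104 = 35184372088832
8^30 = (8^15)^2 = 35184372088832^2 = 1237940039285380274899124224
8^31 = 8 * 8^30 = 8 * 1237940039285380274899124224 = 9903520314283042199192993792

Result: 9903520314283042199192993792
Multiplications needed: 8 (8 lines after 8^1)

8^31 = 9903520314283042199192993792. Using exponentiation by squaring, this requires 8 multiplications. The key idea: if the exponent is even, square the half-power; if odd, multiply by the base once.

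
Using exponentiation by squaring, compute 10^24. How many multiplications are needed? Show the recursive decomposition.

Computing 10^24 by squaring (build up from 10^1; each line after the first costs one multiplication):

10^1 = 10
10^2 = (10^1)^2 = 10^2 = 100
10^3 = 10 * 10^2 = 10 * 100 = 1000
10^6 = (10^3)^2 = 1000^2 = 1000000
10^12 = (10^6)^2 = 1000000^2 = 1000000000000
10^24 = (10^12)^2 = 1000000000000^2 = 1000000000000000000000000

Result: 1000000000000000000000000
Multiplications needed: 5 (5 lines after 10^1)

10^24 = 1000000000000000000000000. Using exponentiation by squaring, this requires 5 multiplications. The key idea: if the exponent is even, square the half-power; if odd, multiply by the base once.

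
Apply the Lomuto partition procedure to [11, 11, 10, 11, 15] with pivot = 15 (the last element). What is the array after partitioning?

Lomuto partition with pivot = 15:

Initial array: [11, 11, 10, 11, 15]

arr[0]=11 <= 15: swap with position 0, array becomes [11, 11, 10, 11, 15]
arr[1]=11 <= 15: swap with position 1, array becomes [11, 11, 10, 11, 15]
arr[2]=10 <= 15: swap with position 2, array becomes [11, 11, 10, 11, 15]
arr[3]=11 <= 15: swap with position 3, array becomes [11, 11, 10, 11, 15]

Place pivot at position 4: [11, 11, 10, 11, 15]
Pivot position: 4

After partitioning with pivot 15, the array becomes [11, 11, 10, 11, 15]. The pivot is placed at index 4. All elements to the left of the pivot are <= 15, and all elements to the right are > 15.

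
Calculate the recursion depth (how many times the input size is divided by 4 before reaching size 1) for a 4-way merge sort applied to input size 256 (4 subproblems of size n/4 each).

For divide and conquer with division factor 4:

Problem sizes at each level:
Level 0: 256
Level 1: 64
Level 2: 16
Level 3: 4
Level 4: 1

The root is level 0 and the size-1 base case is level 4 (the tree spans levels 0 through 4, i.e. 5 levels counting the root), so the depth is the number of divisions: log_4(256) = 4

The recursion tree depth is log_4(256) = 4. At each level, the problem size is divided by 4, so it takes 4 divisions to reduce to a base case of size 1. The algorithm makes 4 recursive calls at each level.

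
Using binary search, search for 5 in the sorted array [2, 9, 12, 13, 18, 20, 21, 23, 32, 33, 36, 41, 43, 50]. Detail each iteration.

Binary search for 5 in [2, 9, 12, 13, 18, 20, 21, 23, 32, 33, 36, 41, 43, 50]:

lo=0, hi=13, mid=6, arr[mid]=21 -> 21 > 5, search left half
lo=0, hi=5, mid=2, arr[mid]=12 -> 12 > 5, search left half
lo=0, hi=1, mid=0, arr[mid]=2 -> 2 < 5, search right half
lo=1, hi=1, mid=1, arr[mid]=9 -> 9 > 5, search left half
lo=1 > hi=0, target 5 not found

Binary search determines that 5 is not in the array after 4 comparisons. The search space was exhausted without finding the target.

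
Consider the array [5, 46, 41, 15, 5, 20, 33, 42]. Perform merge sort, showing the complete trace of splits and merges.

Merge sort trace:

Split: [5, 46, 41, 15, 5, 20, 33, 42] -> [5, 46, 41, 15] and [5, 20, 33, 42]
  Split: [5, 46, 41, 15] -> [5, 46] and [41, 15]
    Split: [5, 46] -> [5] and [46]
    Merge: [5] + [46] -> [5, 46]
    Split: [41, 15] -> [41] and [15]
    Merge: [41] + [15] -> [15, 41]
  Merge: [5, 46] + [15, 41] -> [5, 15, 41, 46]
  Split: [5, 20, 33, 42] -> [5, 20] and [33, 42]
    Split: [5, 20] -> [5] and [20]
    Merge: [5] + [20] -> [5, 20]
    Split: [33, 42] -> [33] and [42]
    Merge: [33] + [42] -> [33, 42]
  Merge: [5, 20] + [33, 42] -> [5, 20, 33, 42]
Merge: [5, 15, 41, 46] + [5, 20, 33, 42] -> [5, 5, 15, 20, 33, 41, 42, 46]

Final sorted array: [5, 5, 15, 20, 33, 41, 42, 46]

The merge sort proceeds by recursively splitting the array and merging sorted halves.
After all merges, the sorted array is [5, 5, 15, 20, 33, 41, 42, 46].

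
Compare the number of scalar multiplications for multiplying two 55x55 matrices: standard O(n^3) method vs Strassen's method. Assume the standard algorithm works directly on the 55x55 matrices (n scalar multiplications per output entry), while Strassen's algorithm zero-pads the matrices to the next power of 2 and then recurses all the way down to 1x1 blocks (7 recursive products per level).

Matrix multiplication for 55x55 matrices:

Strassen's algorithm requires power-of-2 dimensions. Pad 55x55 to 64x64 (next power of 2).

Standard algorithm: 55^3 = 166375 multiplications
Strassen's algorithm: 7^(log2(64)) = 7^6 = 117649 multiplications
Savings: 166375 - 117649 = 48726 multiplications

Standard: 166375 multiplications (55^3). Strassen: 117649 multiplications (7^6, after padding to 64x64). Strassen reduces 8 recursive multiplications to 7 at each level.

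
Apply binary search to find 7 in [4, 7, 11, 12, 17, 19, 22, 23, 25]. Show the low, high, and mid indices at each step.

Binary search for 7 in [4, 7, 11, 12, 17, 19, 22, 23, 25]:

lo=0, hi=8, mid=4, arr[mid]=17 -> 17 > 7, search left half
lo=0, hi=3, mid=1, arr[mid]=7 -> Found target at index 1!

Binary search finds 7 at index 1 after 2 comparisons. The search repeatedly halves the search space by comparing with the middle element.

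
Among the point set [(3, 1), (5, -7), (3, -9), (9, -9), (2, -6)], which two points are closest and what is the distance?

Computing all pairwise distances among 5 points:

d((3, 1), (5, -7)) = 8.2462
d((3, 1), (3, -9)) = 10.0
d((3, 1), (9, -9)) = 11.6619
d((3, 1), (2, -6)) = 7.0711
d((5, -7), (3, -9)) = 2.8284 <-- minimum
d((5, -7), (9, -9)) = 4.4721
d((5, -7), (2, -6)) = 3.1623
d((3, -9), (9, -9)) = 6.0
d((3, -9), (2, -6)) = 3.1623
d((9, -9), (2, -6)) = 7.6158

Closest pair: (5, -7) and (3, -9) with distance 2.8284

The closest pair is (5, -7) and (3, -9) with Euclidean distance 2.8284. For 5 points, brute-force pairwise comparison is shown above. For large n, the divide-and-conquer algorithm (sort by x, recurse on halves, check the dividing strip) achieves O(n log n).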